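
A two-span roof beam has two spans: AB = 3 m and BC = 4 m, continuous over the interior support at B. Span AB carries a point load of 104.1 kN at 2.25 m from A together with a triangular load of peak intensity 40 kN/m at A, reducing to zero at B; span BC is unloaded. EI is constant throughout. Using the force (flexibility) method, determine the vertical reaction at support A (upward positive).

Insert a hinge at B; M_B is the redundant, and each span becomes simply supported.
End slopes at the hinge B, treating each span as simply supported:
  span AB: point load 104.1 at a = 2.25: Pab(L + a)/(6LEI) = 51.24/EI
  span AB: triangular load, peak 40: 7w₀L³/(360EI) = 21/EI
  relative rotation θ_0 = (72.24 + 0)/EI = 72.24/EI
A unit hogging moment at B produces rotation L₁/(3EI) + L₂/(3EI) = 2.333/EI.
Compatibility: M_B·(L₁+L₂)/(3EI) = θ_0, giving M_B = 30.96 kN·m (hogging).
Span AB, ΣM about A with M_B applied at B: R_B^{AB}·3 = 294.2 + 30.96, so R_B^{AB} = 108.4 kN and R_A = 164.1 − 108.4 = 55.71 kN.

R_A = 55.71 kN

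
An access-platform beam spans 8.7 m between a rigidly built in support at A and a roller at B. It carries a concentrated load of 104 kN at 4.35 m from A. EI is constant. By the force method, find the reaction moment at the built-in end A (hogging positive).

M_A = 169.7 kN·m

Remove the prop at B; the released (primary) structure is a cantilever built in at A.
Free-end deflection of the primary structure under the applied loading (downward +):
  point load 104 at a = 4.35: Pa²(3L − a)/(6EI) = 7134/EI
Tip deflection under a unit load at B: L³/(3EI) = 219.5/EI.
Compatibility at B: δ_0 − R_B·δ_{BB} = 0, so R_B = 7134/219.5 = 32.5 kN.
Moment equilibrium about A: M_A = Σ(load moments about A) − R_B·L = 452.4 − 32.5×8.7 = 169.7 kN·m.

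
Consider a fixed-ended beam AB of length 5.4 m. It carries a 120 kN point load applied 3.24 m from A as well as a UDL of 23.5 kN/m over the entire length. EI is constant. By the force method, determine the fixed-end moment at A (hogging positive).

Release both end moments; the primary structure is a simply-supported span AB with redundants M_A and M_B.
On the primary (simply-supported) span, the end slopes from the loading are:
  at A: point load 120 at a = 3.24: Pab(L + b)/(6LEI) = 196/EI
  at B: point load 120 at a = 3.24: Pab(L + a)/(6LEI) = 223.9/EI
  at A: UDL 23.5: wL³/(24EI) = 154.2/EI
  at B: UDL 23.5: wL³/(24EI) = 154.2/EI
  θ_A0 = 350.1/EI,  θ_B0 = 378.1/EI
Flexibility coefficients: a unit moment at one end gives L/(3EI) there and L/(6EI) at the far end, so f₁₁ = f₂₂ = 1.8/EI and f₁₂ = f₂₁ = 0.9/EI.
Compatibility — zero rotation at each built-in end:
  1.8 M_A + 0.9 M_B = 350.1
  0.9 M_A + 1.8 M_B = 378.1
Solving the pair gives M_A = 119.3 kN·m and M_B = 150.4 kN·m (hogging).

M_A = 119.3 kN·m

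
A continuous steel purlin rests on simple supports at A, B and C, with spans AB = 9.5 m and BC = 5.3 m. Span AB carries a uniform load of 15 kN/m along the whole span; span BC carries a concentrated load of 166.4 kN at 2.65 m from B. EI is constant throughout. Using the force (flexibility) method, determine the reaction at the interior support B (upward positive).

Release continuity at B by inserting a hinge; the redundant is the internal moment M_B. The primary structure is two simply-supported spans AB and BC.
End slopes at the hinge B, treating each span as simply supported:
  span AB: UDL 15: wL³/(24EI) = 535.9/EI
  span BC: point load 166.4 at a = 2.65: Pab(L + b)/(6LEI) = 292.1/EI
  relative rotation θ_0 = (535.9 + 292.1)/EI = 828/EI
A unit hogging moment at B produces rotation L₁/(3EI) + L₂/(3EI) = 4.933/EI.
Slope continuity at B: θ_0 = M_B·4.933/EI, so M_B = 828/4.933 = 167.8 kN·m (hogging).
Span AB, ΣM about A with M_B applied at B: R_B^{AB}·9.5 = 676.9 + 167.8, so R_B^{AB} = 88.92 kN and R_A = 142.5 − 88.92 = 53.58 kN.
Span BC, ΣM about C: R_B^{BC}·5.3 = 441 + 167.8, so R_B^{BC} = 114.9 kN and R_C = 166.4 − 114.9 = 51.53 kN.
R_B = 88.92 + 114.9 = 203.8 kN.

R_B = 203.8 kN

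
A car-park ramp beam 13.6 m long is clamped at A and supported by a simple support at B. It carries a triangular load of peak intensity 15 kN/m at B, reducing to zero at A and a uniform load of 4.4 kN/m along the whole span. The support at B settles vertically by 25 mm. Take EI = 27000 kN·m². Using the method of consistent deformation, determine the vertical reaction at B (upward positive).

Release the roller at B. Primary structure: cantilever fixed at A.
Free-end deflection of the primary structure under the applied loading (downward +):
  triangular load, peak 15 at the free end: 11w₀L⁴/(120EI) = 47039/EI
  UDL 4.4: wL⁴/(8EI) = 18816/EI
  δ_0 = 65855/EI
Tip deflection under a unit load at B: L³/(3EI) = 838.5/EI.
With EI = 27000 kN·m²: δ_0 = 2.4391 m and δ_{BB} = 0.031055 m/kN.
Compatibility — the beam at B must follow the support down by 0.025 m: δ_0 − R_B·δ_{BB} = 0.025, so R_B = (2.4391 − 0.025)/0.031055 = 77.73 kN.

R_B = 77.73 kN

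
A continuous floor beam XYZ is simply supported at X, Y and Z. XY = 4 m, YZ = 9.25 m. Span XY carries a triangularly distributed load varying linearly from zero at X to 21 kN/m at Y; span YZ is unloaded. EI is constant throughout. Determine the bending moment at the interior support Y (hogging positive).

Release continuity at Y by inserting a hinge; the redundant is the internal moment M_Y. The primary structure is two simply-supported spans XY and YZ.
Rotations at Y on the released spans (each span's end-slope, ×1/EI):
  span XY: triangular load, peak 21: w₀L³/(45EI) = 29.87/EI
  relative rotation θ_0 = (29.87 + 0)/EI = 29.87/EI
A unit hogging moment at Y produces rotation L₁/(3EI) + L₂/(3EI) = 4.417/EI.
Slope continuity at Y: θ_0 = M_Y·4.417/EI, so M_Y = 29.87/4.417 = 6.762 kN·m (hogging).

M_Y = 6.762 kN·m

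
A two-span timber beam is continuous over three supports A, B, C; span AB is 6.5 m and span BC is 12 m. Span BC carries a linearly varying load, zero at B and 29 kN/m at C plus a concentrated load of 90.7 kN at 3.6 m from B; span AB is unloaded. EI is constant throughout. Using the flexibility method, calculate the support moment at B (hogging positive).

M_B = 284 kN·m

Release continuity at B by inserting a hinge; the redundant is the internal moment M_B. The primary structure is two simply-supported spans AB and BC.
Discontinuity in slope at B on the released structure — sum the simple-span end rotations:
  span BC: triangular load, peak 29: 7w₀L³/(360EI) = 974.4/EI
  span BC: point load 90.7 at a = 3.6: Pab(L + b)/(6LEI) = 777.1/EI
  relative rotation θ_0 = (0 + 1752)/EI = 1752/EI
A unit hogging moment at B produces rotation L₁/(3EI) + L₂/(3EI) = 6.167/EI.
Compatibility: M_B·(L₁+L₂)/(3EI) = θ_0, giving M_B = 284 kN·m (hogging).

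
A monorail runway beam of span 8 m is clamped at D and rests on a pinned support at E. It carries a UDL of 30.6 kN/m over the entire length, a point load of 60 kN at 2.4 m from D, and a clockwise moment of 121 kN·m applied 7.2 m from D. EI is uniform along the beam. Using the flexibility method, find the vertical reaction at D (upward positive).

R_D = 183.2 kN

Remove the prop at E; the released (primary) structure is a cantilever built in at D.
Deflection at E on the released cantilever, summing each load's contribution:
  UDL 30.6: wL⁴/(8EI) = 15667/EI
  point load 60 at a = 2.4: Pa²(3L − a)/(6EI) = 1244/EI
  clockwise couple 121 at a = 7.2: M₀a(2L − a)/(2EI) = 3833/EI
  δ_0 = 20745/EI
Flexibility coefficient — unit upward force at E: δ_{EE} = L³/(3EI) = 170.7/EI.
The prop prevents deflection at E: R_E = δ_0/δ_{EE} = 20745/170.7 = 121.6 kN.
Vertical equilibrium: R_D = ΣP − R_E = 304.8 − 121.6 = 183.2 kN.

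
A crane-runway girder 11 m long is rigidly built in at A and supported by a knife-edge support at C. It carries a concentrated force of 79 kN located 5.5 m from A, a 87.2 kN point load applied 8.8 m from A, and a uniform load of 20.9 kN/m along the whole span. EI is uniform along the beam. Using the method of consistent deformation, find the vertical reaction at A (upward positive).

R_A = 223.8 kN

Take the reaction at C as the redundant and release it; the primary structure is a cantilever fixed at A.
Deflection at C on the released cantilever, summing each load's contribution:
  point load 79 at a = 5.5: Pa²(3L − a)/(6EI) = 10953/EI
  point load 87.2 at a = 8.8: Pa²(3L − a)/(6EI) = 27236/EI
  UDL 20.9: wL⁴/(8EI) = 38250/EI
  δ_0 = 76439/EI
Flexibility coefficient — unit upward force at C: δ_{CC} = L³/(3EI) = 443.7/EI.
Compatibility at C: δ_0 − R_C·δ_{CC} = 0, so R_C = 76439/443.7 = 172.3 kN.
Vertical equilibrium: R_A = ΣP − R_C = 396.1 − 172.3 = 223.8 kN.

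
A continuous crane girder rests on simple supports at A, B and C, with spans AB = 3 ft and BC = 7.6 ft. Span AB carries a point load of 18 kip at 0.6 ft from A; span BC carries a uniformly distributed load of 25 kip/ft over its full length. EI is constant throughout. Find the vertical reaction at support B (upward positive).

Insert a hinge at B; M_B is the redundant, and each span becomes simply supported.
End slopes at the hinge B, treating each span as simply supported:
  span AB: point load 18 at a = 0.6: Pab(L + a)/(6LEI) = 5.184/EI
  span BC: UDL 25: wL³/(24EI) = 457.3/EI
  relative rotation θ_0 = (5.184 + 457.3)/EI = 462.5/EI
A unit hogging moment at B produces rotation L₁/(3EI) + L₂/(3EI) = 3.533/EI.
Slope continuity at B: θ_0 = M_B·3.533/EI, so M_B = 462.5/3.533 = 130.9 kip·ft (hogging).
Span AB, ΣM about A with M_B applied at B: R_B^{AB}·3 = 10.8 + 130.9, so R_B^{AB} = 47.23 kip and R_A = 18 − 47.23 = -29.23 kip.
Span BC, ΣM about C: R_B^{BC}·7.6 = 722 + 130.9, so R_B^{BC} = 112.2 kip and R_C = 190 − 112.2 = 77.78 kip.
R_B = 47.23 + 112.2 = 159.4 kip.

R_B = 159.4 kip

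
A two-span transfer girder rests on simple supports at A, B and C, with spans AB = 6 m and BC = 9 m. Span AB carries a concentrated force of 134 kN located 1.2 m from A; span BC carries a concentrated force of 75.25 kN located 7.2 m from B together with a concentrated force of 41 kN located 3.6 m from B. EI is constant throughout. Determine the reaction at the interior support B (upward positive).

Take M_B as the redundant. Released structure: two simple spans AB and BC with a hinge at B.
Rotations at B on the released spans (each span's end-slope, ×1/EI):
  span AB: point load 134 at a = 1.2: Pab(L + a)/(6LEI) = 154.4/EI
  span BC: point load 75.25 at a = 7.2: Pab(L + b)/(6LEI) = 195/EI
  span BC: point load 41 at a = 3.6: Pab(L + b)/(6LEI) = 212.5/EI
  relative rotation θ_0 = (154.4 + 407.6)/EI = 562/EI
A unit hogging moment at B produces rotation L₁/(3EI) + L₂/(3EI) = 5/EI.
Compatibility: M_B·(L₁+L₂)/(3EI) = θ_0, giving M_B = 112.4 kN·m (hogging).
Span AB, ΣM about A with M_B applied at B: R_B^{AB}·6 = 160.8 + 112.4, so R_B^{AB} = 45.53 kN and R_A = 134 − 45.53 = 88.47 kN.
Span BC, ΣM about C: R_B^{BC}·9 = 356.9 + 112.4, so R_B^{BC} = 52.14 kN and R_C = 116.2 − 52.14 = 64.11 kN.
R_B = 45.53 + 52.14 = 97.67 kN.

R_B = 97.67 kN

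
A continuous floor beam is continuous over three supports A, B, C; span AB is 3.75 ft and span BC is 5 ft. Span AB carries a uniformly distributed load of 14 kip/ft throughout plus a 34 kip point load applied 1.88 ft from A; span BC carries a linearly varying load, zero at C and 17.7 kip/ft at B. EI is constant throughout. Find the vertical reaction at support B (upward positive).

R_B = 90.37 kip

Take M_B as the redundant. Released structure: two simple spans AB and BC with a hinge at B.
Discontinuity in slope at B on the released structure — sum the simple-span end rotations:
  span AB: UDL 14: wL³/(24EI) = 30.76/EI
  span AB: point load 34 at a = 1.88: Pab(L + a)/(6LEI) = 29.91/EI
  span BC: triangular load, peak 17.7: w₀L³/(45EI) = 49.17/EI
  relative rotation θ_0 = (60.67 + 49.17)/EI = 109.8/EI
A unit hogging moment at B produces rotation L₁/(3EI) + L₂/(3EI) = 2.917/EI.
Compatibility: M_B·(L₁+L₂)/(3EI) = θ_0, giving M_B = 37.66 kip·ft (hogging).
Span AB, ΣM about A with M_B applied at B: R_B^{AB}·3.75 = 162.4 + 37.66, so R_B^{AB} = 53.34 kip and R_A = 86.5 − 53.34 = 33.16 kip.
Span BC, ΣM about C: R_B^{BC}·5 = 147.5 + 37.66, so R_B^{BC} = 37.03 kip and R_C = 44.25 − 37.03 = 7.218 kip.
R_B = 53.34 + 37.03 = 90.37 kip.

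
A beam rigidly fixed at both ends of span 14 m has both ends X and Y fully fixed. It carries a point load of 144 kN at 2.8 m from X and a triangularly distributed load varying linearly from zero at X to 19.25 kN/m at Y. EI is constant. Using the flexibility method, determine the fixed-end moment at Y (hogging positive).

Release both end moments; the primary structure is a simply-supported span XY with redundants M_X and M_Y.
On the primary (simply-supported) span, the end slopes from the loading are:
  at X: point load 144 at a = 2.8: Pab(L + b)/(6LEI) = 1355/EI
  at Y: point load 144 at a = 2.8: Pab(L + a)/(6LEI) = 903.2/EI
  at X: triangular load, peak 19.25: 7w₀L³/(360EI) = 1027/EI
  at Y: triangular load, peak 19.25: w₀L³/(45EI) = 1174/EI
  θ_X0 = 2382/EI,  θ_Y0 = 2077/EI
Flexibility coefficients: a unit moment at one end gives L/(3EI) there and L/(6EI) at the far end, so f₁₁ = f₂₂ = 4.667/EI and f₁₂ = f₂₁ = 2.333/EI.
Compatibility — zero rotation at each built-in end:
  4.667 M_X + 2.333 M_Y = 2382
  2.333 M_X + 4.667 M_Y = 2077
Solving the pair gives M_X = 383.8 kN·m and M_Y = 253.2 kN·m (hogging).

M_Y = 253.2 kN·m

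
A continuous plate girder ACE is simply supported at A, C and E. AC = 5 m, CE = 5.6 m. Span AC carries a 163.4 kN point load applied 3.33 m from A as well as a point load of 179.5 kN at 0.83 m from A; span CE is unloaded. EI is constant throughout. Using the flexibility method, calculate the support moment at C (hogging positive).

M_C = 105.6 kN·m

Release continuity at C by inserting a hinge; the redundant is the internal moment M_C. The primary structure is two simply-supported spans AC and CE.
Discontinuity in slope at C on the released structure — sum the simple-span end rotations:
  span AC: point load 163.4 at a = 3.33: Pab(L + a)/(6LEI) = 252.3/EI
  span AC: point load 179.5 at a = 0.83: Pab(L + a)/(6LEI) = 120.7/EI
  relative rotation θ_0 = (373 + 0)/EI = 373/EI
A unit hogging moment at C produces rotation L₁/(3EI) + L₂/(3EI) = 3.533/EI.
Compatibility: M_C·(L₁+L₂)/(3EI) = θ_0, giving M_C = 105.6 kN·m (hogging).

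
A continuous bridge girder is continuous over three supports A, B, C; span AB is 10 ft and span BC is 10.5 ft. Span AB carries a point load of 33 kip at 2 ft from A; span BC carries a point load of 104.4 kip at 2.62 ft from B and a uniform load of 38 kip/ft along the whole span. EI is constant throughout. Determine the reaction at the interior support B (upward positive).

R_B = 357.8 kip

Insert a hinge at B; M_B is the redundant, and each span becomes simply supported.
Discontinuity in slope at B on the released structure — sum the simple-span end rotations:
  span AB: point load 33 at a = 2: Pab(L + a)/(6LEI) = 105.6/EI
  span BC: point load 104.4 at a = 2.62: Pab(L + b)/(6LEI) = 628.8/EI
  span BC: UDL 38: wL³/(24EI) = 1833/EI
  relative rotation θ_0 = (105.6 + 2462)/EI = 2567/EI
A unit hogging moment at B produces rotation L₁/(3EI) + L₂/(3EI) = 6.833/EI.
Slope continuity at B: θ_0 = M_B·6.833/EI, so M_B = 2567/6.833 = 375.7 kip·ft (hogging).
Span AB, ΣM about A with M_B applied at B: R_B^{AB}·10 = 66 + 375.7, so R_B^{AB} = 44.17 kip and R_A = 33 − 44.17 = -11.17 kip.
Span BC, ΣM about C: R_B^{BC}·10.5 = 2917 + 375.7, so R_B^{BC} = 313.6 kip and R_C = 503.4 − 313.6 = 189.8 kip.
R_B = 44.17 + 313.6 = 357.8 kip.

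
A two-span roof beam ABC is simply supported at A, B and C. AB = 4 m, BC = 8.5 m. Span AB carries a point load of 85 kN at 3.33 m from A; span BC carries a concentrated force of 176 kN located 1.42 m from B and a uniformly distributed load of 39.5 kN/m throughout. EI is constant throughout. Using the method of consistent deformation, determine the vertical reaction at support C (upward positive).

R_C = 151.8 kN

Insert a hinge at B; M_B is the redundant, and each span becomes simply supported.
Discontinuity in slope at B on the released structure — sum the simple-span end rotations:
  span AB: point load 85 at a = 3.33: Pab(L + a)/(6LEI) = 57.92/EI
  span BC: point load 176 at a = 1.42: Pab(L + b)/(6LEI) = 540.5/EI
  span BC: UDL 39.5: wL³/(24EI) = 1011/EI
  relative rotation θ_0 = (57.92 + 1551)/EI = 1609/EI
A unit hogging moment at B produces rotation L₁/(3EI) + L₂/(3EI) = 4.167/EI.
Compatibility: M_B·(L₁+L₂)/(3EI) = θ_0, giving M_B = 386.2 kN·m (hogging).
Span BC, ΣM about C: R_B^{BC}·8.5 = 2673 + 386.2, so R_B^{BC} = 359.9 kN and R_C = 511.8 − 359.9 = 151.8 kN.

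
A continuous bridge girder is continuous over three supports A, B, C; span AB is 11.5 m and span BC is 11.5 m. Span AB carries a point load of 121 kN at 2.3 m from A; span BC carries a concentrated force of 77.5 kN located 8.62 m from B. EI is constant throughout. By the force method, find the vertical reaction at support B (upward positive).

Insert a hinge at B; M_B is the redundant, and each span becomes simply supported.
Rotations at B on the released spans (each span's end-slope, ×1/EI):
  span AB: point load 121 at a = 2.3: Pab(L + a)/(6LEI) = 512.1/EI
  span BC: point load 77.5 at a = 8.62: Pab(L + b)/(6LEI) = 401/EI
  relative rotation θ_0 = (512.1 + 401)/EI = 913/EI
A unit hogging moment at B produces rotation L₁/(3EI) + L₂/(3EI) = 7.667/EI.
Compatibility: M_B·(L₁+L₂)/(3EI) = θ_0, giving M_B = 119.1 kN·m (hogging).
Span AB, ΣM about A with M_B applied at B: R_B^{AB}·11.5 = 278.3 + 119.1, so R_B^{AB} = 34.56 kN and R_A = 121 − 34.56 = 86.44 kN.
Span BC, ΣM about C: R_B^{BC}·11.5 = 223.2 + 119.1, so R_B^{BC} = 29.76 kN and R_C = 77.5 − 29.76 = 47.74 kN.
R_B = 34.56 + 29.76 = 64.32 kN.

R_B = 64.32 kN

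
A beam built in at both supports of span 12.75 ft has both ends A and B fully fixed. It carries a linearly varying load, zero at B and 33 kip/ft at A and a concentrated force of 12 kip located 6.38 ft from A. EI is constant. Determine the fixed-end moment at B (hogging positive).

Release both end moments; the primary structure is a simply-supported span AB with redundants M_A and M_B.
Simple-span end rotations at A and B under the given loads:
  at A: triangular load, peak 33: w₀L³/(45EI) = 1520/EI
  at B: triangular load, peak 33: 7w₀L³/(360EI) = 1330/EI
  at A: point load 12 at a = 6.38: Pab(L + b)/(6LEI) = 121.9/EI
  at B: point load 12 at a = 6.38: Pab(L + a)/(6LEI) = 122/EI
  θ_A0 = 1642/EI,  θ_B0 = 1452/EI
Flexibility coefficients: a unit moment at one end gives L/(3EI) there and L/(6EI) at the far end, so f₁₁ = f₂₂ = 4.25/EI and f₁₂ = f₂₁ = 2.125/EI.
Compatibility — zero rotation at each built-in end:
  4.25 M_A + 2.125 M_B = 1642
  2.125 M_A + 4.25 M_B = 1452
Solving the pair gives M_A = 287.3 kip·ft and M_B = 198 kip·ft (hogging).

M_B = 198 kip·ft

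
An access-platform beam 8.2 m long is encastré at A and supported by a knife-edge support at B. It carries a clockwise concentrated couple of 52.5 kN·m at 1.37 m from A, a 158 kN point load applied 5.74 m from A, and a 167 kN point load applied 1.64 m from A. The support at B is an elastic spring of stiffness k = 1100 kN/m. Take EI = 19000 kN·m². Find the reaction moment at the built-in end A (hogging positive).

Remove the prop at B; the released (primary) structure is a cantilever built in at A.
Downward deflection at the released point B due to the loads:
  clockwise couple 52.5 at a = 1.37: M₀a(2L − a)/(2EI) = 540.5/EI
  point load 158 at a = 5.74: Pa²(3L − a)/(6EI) = 16363/EI
  point load 167 at a = 1.64: Pa²(3L − a)/(6EI) = 1719/EI
  δ_0 = 18623/EI
Flexibility coefficient — unit upward force at B: δ_{BB} = L³/(3EI) = 183.8/EI.
With EI = 19000 kN·m²: δ_0 = 0.98014 m and δ_{BB} = 0.009673 m/kN.
Compatibility — the spring shortens by R_B/k under the reaction it provides: δ_0 − R_B·δ_{BB} = R_B/k. With 1/k = 0.000909 m/kN, R_B = δ_0 / (δ_{BB} + 1/k) = 0.98014 / (0.009673 + 0.000909) = 92.62 kN.
Moment equilibrium about A: M_A = Σ(load moments about A) − R_B·L = 1233 − 92.62×8.2 = 473.8 kN·m.

M_A = 473.8 kN·m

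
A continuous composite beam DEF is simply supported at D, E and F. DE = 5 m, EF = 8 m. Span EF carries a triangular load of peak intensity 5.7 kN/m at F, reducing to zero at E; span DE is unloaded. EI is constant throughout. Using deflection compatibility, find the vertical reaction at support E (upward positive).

R_E = 11.86 kN

Take M_E as the redundant. Released structure: two simple spans DE and EF with a hinge at E.
Discontinuity in slope at E on the released structure — sum the simple-span end rotations:
  span EF: triangular load, peak 5.7: 7w₀L³/(360EI) = 56.75/EI
  relative rotation θ_0 = (0 + 56.75)/EI = 56.75/EI
A unit hogging moment at E produces rotation L₁/(3EI) + L₂/(3EI) = 4.333/EI.
Compatibility: M_E·(L₁+L₂)/(3EI) = θ_0, giving M_E = 13.1 kN·m (hogging).
Span DE, ΣM about D with M_E applied at E: R_E^{DE}·5 = 0 + 13.1, so R_E^{DE} = 2.619 kN and R_D = 0 − 2.619 = -2.619 kN.
Span EF, ΣM about F: R_E^{EF}·8 = 60.8 + 13.1, so R_E^{EF} = 9.237 kN and R_F = 22.8 − 9.237 = 13.56 kN.
R_E = 2.619 + 9.237 = 11.86 kN.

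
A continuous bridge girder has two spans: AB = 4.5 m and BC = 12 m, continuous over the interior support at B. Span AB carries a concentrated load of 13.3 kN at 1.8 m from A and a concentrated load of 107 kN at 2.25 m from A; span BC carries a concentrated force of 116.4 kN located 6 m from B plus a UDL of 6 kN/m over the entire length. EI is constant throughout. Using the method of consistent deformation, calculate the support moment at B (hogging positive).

M_B = 296.4 kN·m

Take M_B as the redundant. Released structure: two simple spans AB and BC with a hinge at B.
Rotations at B on the released spans (each span's end-slope, ×1/EI):
  span AB: point load 13.3 at a = 1.8: Pab(L + a)/(6LEI) = 15.08/EI
  span AB: point load 107 at a = 2.25: Pab(L + a)/(6LEI) = 135.4/EI
  span BC: point load 116.4 at a = 6: Pab(L + b)/(6LEI) = 1048/EI
  span BC: UDL 6: wL³/(24EI) = 432/EI
  relative rotation θ_0 = (150.5 + 1480)/EI = 1630/EI
A unit hogging moment at B produces rotation L₁/(3EI) + L₂/(3EI) = 5.5/EI.
Compatibility: M_B·(L₁+L₂)/(3EI) = θ_0, giving M_B = 296.4 kN·m (hogging).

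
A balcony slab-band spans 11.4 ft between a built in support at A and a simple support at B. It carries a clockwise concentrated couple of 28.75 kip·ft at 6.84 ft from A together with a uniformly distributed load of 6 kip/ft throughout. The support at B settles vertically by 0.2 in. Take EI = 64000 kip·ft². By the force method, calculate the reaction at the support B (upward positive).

R_B = 26.67 kip

Take the reaction at B as the redundant and release it; the primary structure is a cantilever fixed at A.
Deflection at B on the released cantilever, summing each load's contribution:
  clockwise couple 28.75 at a = 6.84: M₀a(2L − a)/(2EI) = 1569/EI
  UDL 6: wL⁴/(8EI) = 12667/EI
  δ_0 = 14236/EI
Tip deflection under a unit load at B: L³/(3EI) = 493.8/EI.
With EI = 64000 kip·ft²: δ_0 = 0.22244 ft and δ_{BB} = 0.007716 ft/kip.
Compatibility — the beam at B must follow the support down by 0.01667 ft: δ_0 − R_B·δ_{BB} = 0.01667, so R_B = (0.22244 − 0.01667)/0.007716 = 26.67 kip.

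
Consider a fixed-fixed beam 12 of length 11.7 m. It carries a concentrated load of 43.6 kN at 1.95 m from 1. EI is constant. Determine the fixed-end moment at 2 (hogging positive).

M_2 = 11.81 kN·m

Take the two fixed-end moments M_1, M_2 as redundants; the released structure is the simple span 12.
On the primary (simply-supported) span, the end slopes from the loading are:
  at 1: point load 43.6 at a = 1.95: Pab(L + b)/(6LEI) = 253.3/EI
  at 2: point load 43.6 at a = 1.95: Pab(L + a)/(6LEI) = 161.2/EI
  θ_10 = 253.3/EI,  θ_20 = 161.2/EI
Flexibility coefficients: a unit moment at one end gives L/(3EI) there and L/(6EI) at the far end, so f₁₁ = f₂₂ = 3.9/EI and f₁₂ = f₂₁ = 1.95/EI.
Compatibility — zero rotation at each built-in end:
  3.9 M_1 + 1.95 M_2 = 253.3
  1.95 M_1 + 3.9 M_2 = 161.2
Solving the pair gives M_1 = 59.04 kN·m and M_2 = 11.81 kN·m (hogging).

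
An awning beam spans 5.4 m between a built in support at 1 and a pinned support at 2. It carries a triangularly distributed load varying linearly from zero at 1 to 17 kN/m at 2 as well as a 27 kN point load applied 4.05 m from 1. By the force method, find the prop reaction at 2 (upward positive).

Release the roller at 2. Primary structure: cantilever fixed at 1.
Free-end deflection of the primary structure under the applied loading (downward +):
  triangular load, peak 17 at the free end: 11w₀L⁴/(120EI) = 1325/EI
  point load 27 at a = 4.05: Pa²(3L − a)/(6EI) = 896.8/EI
  δ_0 = 2222/EI
Tip deflection under a unit load at 2: L³/(3EI) = 52.49/EI.
The prop prevents deflection at 2: R_2 = δ_0/δ_{22} = 2222/52.49 = 42.33 kN.

R_2 = 42.33 kN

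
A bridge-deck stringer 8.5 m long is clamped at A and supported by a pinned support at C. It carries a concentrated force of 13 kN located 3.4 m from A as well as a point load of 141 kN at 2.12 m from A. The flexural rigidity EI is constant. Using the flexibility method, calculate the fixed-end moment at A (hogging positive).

Choose R_C as the redundant. The primary structure is the cantilever fixed at A.
Primary-structure tip deflection at C by superposition:
  point load 13 at a = 3.4: Pa²(3L − a)/(6EI) = 553.5/EI
  point load 141 at a = 2.12: Pa²(3L − a)/(6EI) = 2469/EI
  δ_0 = 3023/EI
Tip deflection under a unit load at C: L³/(3EI) = 204.7/EI.
Compatibility at C: δ_0 − R_C·δ_{CC} = 0, so R_C = 3023/204.7 = 14.77 kN.
Moment equilibrium about A: M_A = Σ(load moments about A) − R_C·L = 343.1 − 14.77×8.5 = 217.6 kN·m.

M_A = 217.6 kN·m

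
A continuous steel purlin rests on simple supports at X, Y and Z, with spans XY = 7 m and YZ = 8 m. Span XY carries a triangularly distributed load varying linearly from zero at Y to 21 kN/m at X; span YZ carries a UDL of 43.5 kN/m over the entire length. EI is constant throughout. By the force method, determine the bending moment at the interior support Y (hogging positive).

M_Y = 213.6 kN·m

Take M_Y as the redundant. Released structure: two simple spans XY and YZ with a hinge at Y.
Rotations at Y on the released spans (each span's end-slope, ×1/EI):
  span XY: triangular load, peak 21: 7w₀L³/(360EI) = 140.1/EI
  span YZ: UDL 43.5: wL³/(24EI) = 928/EI
  relative rotation θ_0 = (140.1 + 928)/EI = 1068/EI
A unit hogging moment at Y produces rotation L₁/(3EI) + L₂/(3EI) = 5/EI.
Slope continuity at Y: θ_0 = M_Y·5/EI, so M_Y = 1068/5 = 213.6 kN·m (hogging).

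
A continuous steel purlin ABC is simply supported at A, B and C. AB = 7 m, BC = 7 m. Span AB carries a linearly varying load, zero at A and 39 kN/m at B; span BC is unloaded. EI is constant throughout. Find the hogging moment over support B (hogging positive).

Release continuity at B by inserting a hinge; the redundant is the internal moment M_B. The primary structure is two simply-supported spans AB and BC.
Rotations at B on the released spans (each span's end-slope, ×1/EI):
  span AB: triangular load, peak 39: w₀L³/(45EI) = 297.3/EI
  relative rotation θ_0 = (297.3 + 0)/EI = 297.3/EI
A unit hogging moment at B produces rotation L₁/(3EI) + L₂/(3EI) = 4.667/EI.
Compatibility: M_B·(L₁+L₂)/(3EI) = θ_0, giving M_B = 63.7 kN·m (hogging).

M_B = 63.7 kN·m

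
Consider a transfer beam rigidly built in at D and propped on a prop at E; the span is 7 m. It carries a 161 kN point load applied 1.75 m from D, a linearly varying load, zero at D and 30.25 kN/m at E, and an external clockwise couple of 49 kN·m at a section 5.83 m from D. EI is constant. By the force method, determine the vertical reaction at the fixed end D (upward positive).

R_D = 184.6 kN

Release the roller at E. Primary structure: cantilever fixed at D.
Deflection at E on the released cantilever, summing each load's contribution:
  point load 161 at a = 1.75: Pa²(3L − a)/(6EI) = 1582/EI
  triangular load, peak 30.25 at the free end: 11w₀L⁴/(120EI) = 6658/EI
  clockwise couple 49 at a = 5.83: M₀a(2L − a)/(2EI) = 1167/EI
  δ_0 = 9407/EI
Flexibility coefficient — unit upward force at E: δ_{EE} = L³/(3EI) = 114.3/EI.
The prop prevents deflection at E: R_E = δ_0/δ_{EE} = 9407/114.3 = 82.27 kN.
Vertical equilibrium: R_D = ΣP − R_E = 266.9 − 82.27 = 184.6 kN.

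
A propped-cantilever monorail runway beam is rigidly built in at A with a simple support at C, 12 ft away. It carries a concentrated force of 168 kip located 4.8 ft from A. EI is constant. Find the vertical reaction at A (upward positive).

R_A = 133.1 kip

Take the reaction at C as the redundant and release it; the primary structure is a cantilever fixed at A.
Deflection at C on the released cantilever, summing each load's contribution:
  point load 168 at a = 4.8: Pa²(3L − a)/(6EI) = 20128/EI
Tip deflection under a unit load at C: L³/(3EI) = 576/EI.
The prop prevents deflection at C: R_C = δ_0/δ_{CC} = 20128/576 = 34.94 kip.
Vertical equilibrium: R_A = ΣP − R_C = 168 − 34.94 = 133.1 kip.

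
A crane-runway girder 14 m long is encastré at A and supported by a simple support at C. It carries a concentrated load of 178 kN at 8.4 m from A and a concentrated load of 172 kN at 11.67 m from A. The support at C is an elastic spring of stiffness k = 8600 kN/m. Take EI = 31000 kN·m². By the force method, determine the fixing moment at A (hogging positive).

Release the roller at C. Primary structure: cantilever fixed at A.
Deflection at C on the released cantilever, summing each load's contribution:
  point load 178 at a = 8.4: Pa²(3L − a)/(6EI) = 70334/EI
  point load 172 at a = 11.67: Pa²(3L − a)/(6EI) = 118411/EI
  δ_0 = 188745/EI
Tip deflection under a unit load at C: L³/(3EI) = 914.7/EI.
With EI = 31000 kN·m²: δ_0 = 6.0885 m and δ_{CC} = 0.029505 m/kN.
Compatibility — the spring shortens by R_C/k under the reaction it provides: δ_0 − R_C·δ_{CC} = R_C/k. With 1/k = 0.000116 m/kN, R_C = δ_0 / (δ_{CC} + 1/k) = 6.0885 / (0.029505 + 0.000116) = 205.5 kN.
Moment equilibrium about A: M_A = Σ(load moments about A) − R_C·L = 3502 − 205.5×14 = 624.8 kN·m.

M_A = 624.8 kN·m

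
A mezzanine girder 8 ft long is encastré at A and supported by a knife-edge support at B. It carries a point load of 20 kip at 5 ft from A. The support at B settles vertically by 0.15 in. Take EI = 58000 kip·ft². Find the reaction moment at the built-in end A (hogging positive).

Choose R_B as the redundant. The primary structure is the cantilever fixed at A.
Free-end deflection of the primary structure under the applied loading (downward +):
  point load 20 at a = 5: Pa²(3L − a)/(6EI) = 1583/EI
Tip deflection under a unit load at B: L³/(3EI) = 170.7/EI.
With EI = 58000 kip·ft²: δ_0 = 0.027299 ft and δ_{BB} = 0.002943 ft/kip.
Compatibility — the beam at B must follow the support down by 0.0125 ft: δ_0 − R_B·δ_{BB} = 0.0125, so R_B = (0.027299 − 0.0125)/0.002943 = 5.029 kip.
Moment equilibrium about A: M_A = Σ(load moments about A) − R_B·L = 100 − 5.029×8 = 59.77 kip·ft.

M_A = 59.77 kip·ft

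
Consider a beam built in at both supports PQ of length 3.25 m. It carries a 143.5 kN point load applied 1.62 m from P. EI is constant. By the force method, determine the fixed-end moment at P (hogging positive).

M_P = 58.48 kN·m

Release both end moments; the primary structure is a simply-supported span PQ with redundants M_P and M_Q.
Simple-span end rotations at P and Q under the given loads:
  at P: point load 143.5 at a = 1.62: Pab(L + b)/(6LEI) = 94.83/EI
  at Q: point load 143.5 at a = 1.62: Pab(L + a)/(6LEI) = 94.63/EI
  θ_P0 = 94.83/EI,  θ_Q0 = 94.63/EI
Flexibility coefficients: a unit moment at one end gives L/(3EI) there and L/(6EI) at the far end, so f₁₁ = f₂₂ = 1.083/EI and f₁₂ = f₂₁ = 0.5417/EI.
Compatibility — zero rotation at each built-in end:
  1.083 M_P + 0.5417 M_Q = 94.83
  0.5417 M_P + 1.083 M_Q = 94.63
Solving the pair gives M_P = 58.48 kN·m and M_Q = 58.12 kN·m (hogging).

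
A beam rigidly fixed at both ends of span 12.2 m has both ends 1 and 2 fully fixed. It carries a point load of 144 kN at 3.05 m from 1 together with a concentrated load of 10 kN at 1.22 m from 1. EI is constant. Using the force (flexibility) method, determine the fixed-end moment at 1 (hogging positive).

Release both end moments; the primary structure is a simply-supported span 12 with redundants M_1 and M_2.
Simple-span end rotations at 1 and 2 under the given loads:
  at 1: point load 144 at a = 3.05: Pab(L + b)/(6LEI) = 1172/EI
  at 2: point load 144 at a = 3.05: Pab(L + a)/(6LEI) = 837.2/EI
  at 1: point load 10 at a = 1.22: Pab(L + b)/(6LEI) = 42.42/EI
  at 2: point load 10 at a = 1.22: Pab(L + a)/(6LEI) = 24.56/EI
  θ_10 = 1215/EI,  θ_20 = 861.8/EI
Flexibility coefficients: a unit moment at one end gives L/(3EI) there and L/(6EI) at the far end, so f₁₁ = f₂₂ = 4.067/EI and f₁₂ = f₂₁ = 2.033/EI.
Compatibility — zero rotation at each built-in end:
  4.067 M_1 + 2.033 M_2 = 1215
  2.033 M_1 + 4.067 M_2 = 861.8
Solving the pair gives M_1 = 256.9 kN·m and M_2 = 83.45 kN·m (hogging).

M_1 = 256.9 kN·m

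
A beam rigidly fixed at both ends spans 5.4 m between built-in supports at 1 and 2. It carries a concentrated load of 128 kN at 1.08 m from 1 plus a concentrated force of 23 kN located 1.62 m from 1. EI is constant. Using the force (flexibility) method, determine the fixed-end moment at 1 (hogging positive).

M_1 = 106.7 kN·m

Release both end moments; the primary structure is a simply-supported span 12 with redundants M_1 and M_2.
Simple-span end rotations at 1 and 2 under the given loads:
  at 1: point load 128 at a = 1.08: Pab(L + b)/(6LEI) = 179.2/EI
  at 2: point load 128 at a = 1.08: Pab(L + a)/(6LEI) = 119.4/EI
  at 1: point load 23 at a = 1.62: Pab(L + b)/(6LEI) = 39.91/EI
  at 2: point load 23 at a = 1.62: Pab(L + a)/(6LEI) = 30.52/EI
  θ_10 = 219.1/EI,  θ_20 = 150/EI
Flexibility coefficients: a unit moment at one end gives L/(3EI) there and L/(6EI) at the far end, so f₁₁ = f₂₂ = 1.8/EI and f₁₂ = f₂₁ = 0.9/EI.
Compatibility — zero rotation at each built-in end:
  1.8 M_1 + 0.9 M_2 = 219.1
  0.9 M_1 + 1.8 M_2 = 150
Solving the pair gives M_1 = 106.7 kN·m and M_2 = 29.94 kN·m (hogging).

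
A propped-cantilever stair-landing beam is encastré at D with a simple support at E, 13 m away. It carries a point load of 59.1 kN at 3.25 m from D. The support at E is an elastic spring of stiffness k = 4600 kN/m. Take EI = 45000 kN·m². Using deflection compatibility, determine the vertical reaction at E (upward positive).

R_E = 5.012 kN

Choose R_E as the redundant. The primary structure is the cantilever fixed at D.
Free-end deflection of the primary structure under the applied loading (downward +):
  point load 59.1 at a = 3.25: Pa²(3L − a)/(6EI) = 3719/EI
Tip deflection under a unit load at E: L³/(3EI) = 732.3/EI.
With EI = 45000 kN·m²: δ_0 = 0.082654 m and δ_{EE} = 0.016274 m/kN.
Compatibility — the spring shortens by R_E/k under the reaction it provides: δ_0 − R_E·δ_{EE} = R_E/k. With 1/k = 0.000217 m/kN, R_E = δ_0 / (δ_{EE} + 1/k) = 0.082654 / (0.016274 + 0.000217) = 5.012 kN.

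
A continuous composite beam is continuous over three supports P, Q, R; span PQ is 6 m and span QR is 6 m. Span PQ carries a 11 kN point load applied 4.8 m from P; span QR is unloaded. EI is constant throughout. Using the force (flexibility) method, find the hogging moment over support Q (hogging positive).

M_Q = 4.752 kN·m

Release continuity at Q by inserting a hinge; the redundant is the internal moment M_Q. The primary structure is two simply-supported spans PQ and QR.
Rotations at Q on the released spans (each span's end-slope, ×1/EI):
  span PQ: point load 11 at a = 4.8: Pab(L + a)/(6LEI) = 19.01/EI
  relative rotation θ_0 = (19.01 + 0)/EI = 19.01/EI
A unit hogging moment at Q produces rotation L₁/(3EI) + L₂/(3EI) = 4/EI.
Slope continuity at Q: θ_0 = M_Q·4/EI, so M_Q = 19.01/4 = 4.752 kN·m (hogging).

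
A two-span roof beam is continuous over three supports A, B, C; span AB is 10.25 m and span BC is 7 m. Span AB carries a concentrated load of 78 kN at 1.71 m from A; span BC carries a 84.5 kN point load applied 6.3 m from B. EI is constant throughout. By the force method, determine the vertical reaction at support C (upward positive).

R_C = 68.85 kN

Release continuity at B by inserting a hinge; the redundant is the internal moment M_B. The primary structure is two simply-supported spans AB and BC.
Discontinuity in slope at B on the released structure — sum the simple-span end rotations:
  span AB: point load 78 at a = 1.71: Pab(L + a)/(6LEI) = 221.5/EI
  span BC: point load 84.5 at a = 6.3: Pab(L + b)/(6LEI) = 68.32/EI
  relative rotation θ_0 = (221.5 + 68.32)/EI = 289.8/EI
A unit hogging moment at B produces rotation L₁/(3EI) + L₂/(3EI) = 5.75/EI.
Slope continuity at B: θ_0 = M_B·5.75/EI, so M_B = 289.8/5.75 = 50.41 kN·m (hogging).
Span BC, ΣM about C: R_B^{BC}·7 = 59.15 + 50.41, so R_B^{BC} = 15.65 kN and R_C = 84.5 − 15.65 = 68.85 kN.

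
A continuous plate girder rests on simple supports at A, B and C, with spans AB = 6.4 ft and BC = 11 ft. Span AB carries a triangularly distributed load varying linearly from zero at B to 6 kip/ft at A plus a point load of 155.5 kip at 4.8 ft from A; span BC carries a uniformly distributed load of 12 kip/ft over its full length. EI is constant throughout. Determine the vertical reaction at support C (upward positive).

Take M_B as the redundant. Released structure: two simple spans AB and BC with a hinge at B.
Rotations at B on the released spans (each span's end-slope, ×1/EI):
  span AB: triangular load, peak 6: 7w₀L³/(360EI) = 30.58/EI
  span AB: point load 155.5 at a = 4.8: Pab(L + a)/(6LEI) = 348.3/EI
  span BC: UDL 12: wL³/(24EI) = 665.5/EI
  relative rotation θ_0 = (378.9 + 665.5)/EI = 1044/EI
A unit hogging moment at B produces rotation L₁/(3EI) + L₂/(3EI) = 5.8/EI.
Compatibility: M_B·(L₁+L₂)/(3EI) = θ_0, giving M_B = 180.1 kip·ft (hogging).
Span BC, ΣM about C: R_B^{BC}·11 = 726 + 180.1, so R_B^{BC} = 82.37 kip and R_C = 132 − 82.37 = 49.63 kip.

R_C = 49.63 kip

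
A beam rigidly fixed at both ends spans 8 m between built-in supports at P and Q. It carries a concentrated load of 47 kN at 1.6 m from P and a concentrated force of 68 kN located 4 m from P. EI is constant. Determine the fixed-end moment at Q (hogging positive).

M_Q = 80.03 kN·m

Release both end moments; the primary structure is a simply-supported span PQ with redundants M_P and M_Q.
On the primary (simply-supported) span, the end slopes from the loading are:
  at P: point load 47 at a = 1.6: Pab(L + b)/(6LEI) = 144.4/EI
  at Q: point load 47 at a = 1.6: Pab(L + a)/(6LEI) = 96.26/EI
  at P: point load 68 at a = 4: Pab(L + b)/(6LEI) = 272/EI
  at Q: point load 68 at a = 4: Pab(L + a)/(6LEI) = 272/EI
  θ_P0 = 416.4/EI,  θ_Q0 = 368.3/EI
Flexibility coefficients: a unit moment at one end gives L/(3EI) there and L/(6EI) at the far end, so f₁₁ = f₂₂ = 2.667/EI and f₁₂ = f₂₁ = 1.333/EI.
Compatibility — zero rotation at each built-in end:
  2.667 M_P + 1.333 M_Q = 416.4
  1.333 M_P + 2.667 M_Q = 368.3
Solving the pair gives M_P = 116.1 kN·m and M_Q = 80.03 kN·m (hogging).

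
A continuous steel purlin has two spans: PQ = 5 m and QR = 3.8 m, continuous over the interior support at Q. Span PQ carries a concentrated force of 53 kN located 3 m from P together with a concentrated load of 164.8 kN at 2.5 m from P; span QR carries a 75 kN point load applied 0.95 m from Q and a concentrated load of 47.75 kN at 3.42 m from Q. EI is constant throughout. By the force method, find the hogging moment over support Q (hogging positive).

Take M_Q as the redundant. Released structure: two simple spans PQ and QR with a hinge at Q.
Rotations at Q on the released spans (each span's end-slope, ×1/EI):
  span PQ: point load 53 at a = 3: Pab(L + a)/(6LEI) = 84.8/EI
  span PQ: point load 164.8 at a = 2.5: Pab(L + a)/(6LEI) = 257.5/EI
  span QR: point load 75 at a = 0.95: Pab(L + b)/(6LEI) = 59.23/EI
  span QR: point load 47.75 at a = 3.42: Pab(L + b)/(6LEI) = 11.38/EI
  relative rotation θ_0 = (342.3 + 70.6)/EI = 412.9/EI
A unit hogging moment at Q produces rotation L₁/(3EI) + L₂/(3EI) = 2.933/EI.
Slope continuity at Q: θ_0 = M_Q·2.933/EI, so M_Q = 412.9/2.933 = 140.8 kN·m (hogging).

M_Q = 140.8 kN·m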